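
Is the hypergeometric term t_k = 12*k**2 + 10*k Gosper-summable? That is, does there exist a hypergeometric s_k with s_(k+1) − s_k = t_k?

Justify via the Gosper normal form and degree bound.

The ratio is (6*k**2 + 17*k + 11)/(k*(6*k + 5)).
So A=1 and B=1, with C=k**2 + 5*k/6.
Key eq: (1)·f(k+1) = (1)·f(k) + (k**2 + 5*k/6).
Degrees (0,0,2) ⇒ d ≤ 3.
Solving with deg f ≤ 3: f(k) = k*(k - 1)*(4*k + 3)/12.
Then R = B(k−1)f/C = (k - 1)*(4*k + 3)/(2*(6*k + 5)), so s_k = R(k)·t_k = k*(4*k**2 - k - 3).
s_(k+1) − s_k = 2*k*(6*k + 5) = t_k.

Yes. s_k = k*(4*k**2 - k - 3).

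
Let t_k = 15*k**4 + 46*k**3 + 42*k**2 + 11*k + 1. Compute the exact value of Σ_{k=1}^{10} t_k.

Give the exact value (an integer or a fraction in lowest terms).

r(k) = (15*k**4 + 106*k**3 + 270*k**2 + 293*k + 115)/(15*k**4 + 46*k**3 + 42*k**2 + 11*k + 1) after simplifying.
So A=1 and B=1, with C=k**4 + 46*k**3/15 + 14*k**2/5 + 11*k/15 + 1/15.
f must satisfy (1)·f(k+1) − (1)·f(k) = k**4 + 46*k**3/15 + 14*k**2/5 + 11*k/15 + 1/15.
Bound: deg f ≤ 5.
Match coefficients ⇒ f(k) = k*(3*k**4 + 4*k**3 - 4*k**2 - 4*k + 2)/15.
R(k) = B(k−1)·f(k)/C(k) = k*(3*k**4 + 4*k**3 - 4*k**2 - 4*k + 2)/(15*k**4 + 46*k**3 + 42*k**2 + 11*k + 1); s_k = R·t_k = k*(3*k**4 + 4*k**3 - 4*k**2 - 4*k + 2).
Verify: 15*k**4 + 46*k**3 + 42*k**2 + 11*k + 1 matches t_k.
Telescoping: Σ = s_(11) − s_(1) = 535931 − (1) = 535930.

Σ = 535930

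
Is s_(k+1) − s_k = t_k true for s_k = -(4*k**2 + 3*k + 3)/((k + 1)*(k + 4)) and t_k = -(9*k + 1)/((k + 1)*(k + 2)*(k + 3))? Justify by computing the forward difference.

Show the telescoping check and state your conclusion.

Invalid: residual 2*(-4*k**3 - 6*k**2 + 25*k - 5)/(k**5 + 15*k**4 + 85*k**3 + 225*k**2 + 274*k + 120) ≠ 0.

s_(k+1) = (-3*k - 4*(k + 1)**2 - 6)/((k + 2)*(k + 5))
s_(k+1) − s_k = (-17*k**2 - 43*k - 10)/(k**4 + 12*k**3 + 49*k**2 + 78*k + 40)
(s_(k+1) − s_k) − t_k = 2*(-4*k**3 - 6*k**2 + 25*k - 5)/(k**5 + 15*k**4 + 85*k**3 + 225*k**2 + 274*k + 120)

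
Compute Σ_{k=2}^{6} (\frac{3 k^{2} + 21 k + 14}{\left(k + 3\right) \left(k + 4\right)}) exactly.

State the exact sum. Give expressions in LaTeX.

Step 1: r(k) = (k + 3)*(21*k + 3*(k + 1)**2 + 35)/((k + 5)*(3*k**2 + 21*k + 14)).
Take A(k)=k + 3, B(k)=k + 5, C(k)=k**2 + 7*k + 14/3.
Set up (k + 3)·f(k+1) − (k + 4)·f(k) − (k**2 + 7*k + 14/3) = 0.
d = 2 from the (1,1,2) case.
A polynomial solution: f(k) = k*(9*k + 5)/9.
R(k) = B(k−1)·f(k)/C(k) = k*(k + 4)*(9*k + 5)/(3*(3*k**2 + 21*k + 14)); s_k = R·t_k = k*(9*k + 5)/(3*(k + 3)).
Verify: (3*k**2 + 21*k + 14)/(k**2 + 7*k + 12) matches t_k.
Sum = s_(7) − s_(2); s_(7) = 238/15, s_(2) = 46/15 ⇒ 64/5.

Σ = 64/5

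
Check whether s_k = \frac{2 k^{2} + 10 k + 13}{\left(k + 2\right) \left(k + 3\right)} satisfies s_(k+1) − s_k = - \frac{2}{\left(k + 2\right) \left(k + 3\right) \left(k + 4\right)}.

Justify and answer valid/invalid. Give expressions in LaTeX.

valid; difference matches t_k

s_(k+1) = (10*k + 2*(k + 1)**2 + 23)/((k + 3)*(k + 4))
s_(k+1) − s_k = -2/(k**3 + 9*k**2 + 26*k + 24)
(s_(k+1) − s_k) − t_k = 0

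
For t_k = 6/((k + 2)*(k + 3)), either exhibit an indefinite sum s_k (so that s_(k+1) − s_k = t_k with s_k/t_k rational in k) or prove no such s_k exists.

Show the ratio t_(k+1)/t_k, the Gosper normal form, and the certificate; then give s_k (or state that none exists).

s_k = 3*k/(k + 2)

Ratio r(k) = (k + 2)/(k + 4).
Take A(k)=k + 2, B(k)=k + 4, C(k)=1.
Set up (k + 2)·f(k+1) − (k + 3)·f(k) − (1) = 0.
From deg A=1, deg B=1, deg C=0: d=1.
Match coefficients ⇒ f(k) = k/2.
Certificate R = B(k−1)f/C = k*(k + 3)/2 gives s_k = 3*k/(k + 2).
Check: Δs_k = 6/(k**2 + 5*k + 6). ✓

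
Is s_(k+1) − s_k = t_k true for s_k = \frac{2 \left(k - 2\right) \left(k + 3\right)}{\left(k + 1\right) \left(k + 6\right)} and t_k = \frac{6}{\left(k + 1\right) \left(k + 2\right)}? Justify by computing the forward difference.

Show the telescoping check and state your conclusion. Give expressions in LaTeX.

s_(k+1) = 2*(k - 1)*(k + 4)/((k + 2)*(k + 7))
s_(k+1) − s_k = 12*(k**2 + 5*k + 10)/(k**4 + 16*k**3 + 83*k**2 + 152*k + 84)
(s_(k+1) − s_k) − t_k = 6*(k**2 - 3*k - 22)/(k**4 + 16*k**3 + 83*k**2 + 152*k + 84)

Invalid: residual \frac{6 \left(k^{2} - 3 k - 22\right)}{k^{4} + 16 k^{3} + 83 k^{2} + 152 k + 84} ≠ 0.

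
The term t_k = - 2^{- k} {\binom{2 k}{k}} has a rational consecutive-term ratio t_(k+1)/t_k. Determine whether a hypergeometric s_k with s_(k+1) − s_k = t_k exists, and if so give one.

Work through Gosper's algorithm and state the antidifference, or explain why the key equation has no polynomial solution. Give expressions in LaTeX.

t_(k+1)/t_k = (2*k + 1)/(k + 1).
Gosper form: A/B · C(k+1)/C(k) with A=2*k + 1, B=k + 1, C=1.
Set up (2*k + 1)·f(k+1) − (k)·f(k) − (1) = 0.
From deg A=1, deg B=1, deg C=0: d=-1.
Negative degree bound (-1): no f exists, t_k not Gosper-summable.

not Gosper-summable; s_k does not exist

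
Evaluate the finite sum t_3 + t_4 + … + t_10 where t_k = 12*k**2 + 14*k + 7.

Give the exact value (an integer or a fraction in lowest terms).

Σ = 5344

r(k) = (12*k**2 + 38*k + 33)/(12*k**2 + 14*k + 7) after simplifying.
A = 1, B = 1, C = k**2 + 7*k/6 + 7/12.
Solve (1)·f(k+1) − (1)·f(k) = k**2 + 7*k/6 + 7/12.
d = 3 from the (0,0,2) case.
Coefficient equations give f(k) = k*(4*k**2 + k + 2)/12.
So s_k = (B(k−1)f/C)·t_k = (k*(4*k**2 + k + 2)/(12*k**2 + 14*k + 7))·t_k = k*(4*k**2 + k + 2).
s_(k+1) − s_k = 12*k**2 + 14*k + 7 = t_k.
Evaluate s at k=11 and k=3: 5467 and 123; difference 5344.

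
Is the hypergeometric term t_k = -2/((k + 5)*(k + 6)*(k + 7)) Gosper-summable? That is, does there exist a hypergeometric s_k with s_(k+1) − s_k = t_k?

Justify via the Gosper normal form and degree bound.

Yes. s_k = k*(-k - 11)/(30*(k + 5)*(k + 6)).

Ratio r(k) = (k + 5)/(k + 8).
So A=k + 5 and B=k + 8, with C=1.
Solve (k + 5)·f(k+1) − (k + 7)·f(k) = 1.
Degrees (1,1,0) ⇒ d ≤ 2.
Match coefficients ⇒ f(k) = k*(k + 11)/60.
Certificate R = B(k−1)f/C = k*(k + 7)*(k + 11)/60 gives s_k = k*(-k - 11)/(30*(k + 5)*(k + 6)).
Δs = -2/(k**3 + 18*k**2 + 107*k + 210), as required.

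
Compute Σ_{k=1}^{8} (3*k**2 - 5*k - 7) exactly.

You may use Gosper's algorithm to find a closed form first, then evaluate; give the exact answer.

Σ = 376

Compute t_(k+1)/t_k: get (3*k**2 + k - 9)/(3*k**2 - 5*k - 7).
Take A(k)=1, B(k)=1, C(k)=k**2 - 5*k/3 - 7/3.
f must satisfy (1)·f(k+1) − (1)·f(k) = k**2 - 5*k/3 - 7/3.
From deg A=0, deg B=0, deg C=2: d=3.
Match coefficients ⇒ f(k) = k*(k**2 - 4*k - 4)/3.
R(k) = B(k−1)·f(k)/C(k) = k*(k**2 - 4*k - 4)/(3*k**2 - 5*k - 7); s_k = R·t_k = k*(k**2 - 4*k - 4).
Verify: 3*k**2 - 5*k - 7 matches t_k.
Σ_(k=1)^(8) t_k = s_(9) − s_(1) = 369 − (-7) = 376.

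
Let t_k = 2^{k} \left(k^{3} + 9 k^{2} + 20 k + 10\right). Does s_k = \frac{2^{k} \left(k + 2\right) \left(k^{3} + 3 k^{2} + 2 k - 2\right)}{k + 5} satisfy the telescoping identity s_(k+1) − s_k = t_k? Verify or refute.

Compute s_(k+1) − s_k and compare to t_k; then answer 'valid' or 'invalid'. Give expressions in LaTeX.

s_(k+1) = 2**(k + 1)*(k + 3)*(2*k + (k + 1)**3 + 3*(k + 1)**2)/(k + 6)
s_(k+1) − s_k = 2**k*(k**5 + 17*k**4 + 110*k**3 + 314*k**2 + 386*k + 144)/(k**2 + 11*k + 30)
(s_(k+1) − s_k) − t_k = 3*2**k*(-k**4 - 13*k**3 - 62*k**2 - 108*k - 52)/(k**2 + 11*k + 30)

Invalid: residual \frac{3 \cdot 2^{k} \left(- k^{4} - 13 k^{3} - 62 k^{2} - 108 k - 52\right)}{k^{2} + 11 k + 30} ≠ 0.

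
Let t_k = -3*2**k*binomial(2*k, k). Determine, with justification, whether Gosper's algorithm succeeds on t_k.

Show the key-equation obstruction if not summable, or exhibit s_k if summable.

Compute t_(k+1)/t_k: get 4*(2*k + 1)/(k + 1).
Factor: A=8*k + 4; B=k + 1; C=1.
Solve (8*k + 4)·f(k+1) − (k)·f(k) = 1.
Degrees (1,1,0) ⇒ d ≤ -1.
Negative degree bound (-1): no f exists, t_k not Gosper-summable.

No. Not Gosper-summable.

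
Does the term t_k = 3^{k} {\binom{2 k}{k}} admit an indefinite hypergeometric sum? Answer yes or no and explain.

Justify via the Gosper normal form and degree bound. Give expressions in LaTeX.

No; the degree bound rules out any f.

Step 1: r(k) = 6*(2*k + 1)/(k + 1).
Take A(k)=12*k + 6, B(k)=k + 1, C(k)=1.
Need (12*k + 6)·f(k+1) − (k)·f(k) = 1.
Bound: deg f ≤ -1.
Bound -1 < 0, so the key equation has no polynomial solution.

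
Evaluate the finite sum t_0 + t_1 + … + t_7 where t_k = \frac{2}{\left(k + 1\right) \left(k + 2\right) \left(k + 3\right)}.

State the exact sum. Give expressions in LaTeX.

Σ = 22/45

Step 1: r(k) = (k + 1)/(k + 4).
Take A(k)=k + 1, B(k)=k + 4, C(k)=1.
Need (k + 1)·f(k+1) − (k + 3)·f(k) = 1.
deg f ≤ 2 (via 1,1,0).
A polynomial solution: f(k) = k*(k + 3)/4.
So s_k = (B(k−1)f/C)·t_k = (k*(k + 3)**2/4)·t_k = k*(k + 3)/(2*(k + 1)*(k + 2)).
Δs = 2/(k**3 + 6*k**2 + 11*k + 6), as required.
Telescoping: Σ = s_(8) − s_(0) = 22/45 − (0) = 22/45.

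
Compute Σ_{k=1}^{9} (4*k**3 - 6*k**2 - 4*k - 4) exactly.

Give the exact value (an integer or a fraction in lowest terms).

Σ = 6174

Step 1: r(k) = (2*k**3 + 3*k**2 - 2*k - 5)/(2*k**3 - 3*k**2 - 2*k - 2).
Normal form (A,B,C) = (1, 1, k**3 - 3*k**2/2 - k - 1).
Need (1)·f(k+1) − (1)·f(k) = k**3 - 3*k**2/2 - k - 1.
Degrees (0,0,3) ⇒ d ≤ 4.
A polynomial solution: f(k) = k*(k**3 - 4*k**2 + 2*k - 3)/4.
Then R = B(k−1)f/C = k*(k**3 - 4*k**2 + 2*k - 3)/(2*(2*k**3 - 3*k**2 - 2*k - 2)), so s_k = R(k)·t_k = k*(k**3 - 4*k**2 + 2*k - 3).
Verify: 4*k**3 - 6*k**2 - 4*k - 4 matches t_k.
Σ_(k=1)^(9) t_k = s_(10) − s_(1) = 6170 − (-4) = 6174.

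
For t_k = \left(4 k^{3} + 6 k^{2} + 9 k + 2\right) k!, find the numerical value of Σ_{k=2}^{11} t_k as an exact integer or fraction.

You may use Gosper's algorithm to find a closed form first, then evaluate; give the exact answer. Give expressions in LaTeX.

Σ = 263929881578

Compute t_(k+1)/t_k: get (4*k**4 + 22*k**3 + 51*k**2 + 54*k + 21)/(4*k**3 + 6*k**2 + 9*k + 2).
Gosper form: A/B · C(k+1)/C(k) with A=k + 1, B=1, C=k**3 + 3*k**2/2 + 9*k/4 + 1/2.
f must satisfy (k + 1)·f(k+1) − (1)·f(k) = k**3 + 3*k**2/2 + 9*k/4 + 1/2.
From deg A=1, deg B=0, deg C=3: d=2.
Solve for f: f(k) = (4*k**2 - 2*k - 1)/4 (degree 2 ≤ 2).
Certificate R = B(k−1)f/C = (4*k**2 - 2*k - 1)/(4*k**3 + 6*k**2 + 9*k + 2) gives s_k = (4*k**2 - 2*k - 1)*factorial(k).
Verify: (4*k**3 + 6*k**2 + 9*k + 2)*factorial(k) matches t_k.
Evaluate s at k=12 and k=2: 263929881600 and 22; difference 263929881578.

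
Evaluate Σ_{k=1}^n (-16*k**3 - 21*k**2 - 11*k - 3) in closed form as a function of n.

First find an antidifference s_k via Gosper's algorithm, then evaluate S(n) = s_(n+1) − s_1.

r(k) = (16*k**3 + 69*k**2 + 101*k + 51)/(16*k**3 + 21*k**2 + 11*k + 3) after simplifying.
A = 1, B = 1, C = k**3 + 21*k**2/16 + 11*k/16 + 3/16.
Need (1)·f(k+1) − (1)·f(k) = k**3 + 21*k**2/16 + 11*k/16 + 3/16.
Degrees (0,0,3) ⇒ d ≤ 4.
Coefficient equations give f(k) = k*(4*k**3 - k**2 - k + 1)/16.
Then R = B(k−1)f/C = k*(4*k**3 - k**2 - k + 1)/(16*k**3 + 21*k**2 + 11*k + 3), so s_k = R(k)·t_k = k*(-4*k**3 + k**2 + k - 1).
Check: Δs_k = -16*k**3 - 21*k**2 - 11*k - 3. ✓
Σ_(k=1)^n t_k = s_(n+1) − s_(1) = (-4*n**4 - 15*n**3 - 20*n**2 - 12*n - 3) − (-3), i.e. n*(-4*n**3 - 15*n**2 - 20*n - 12).

S(n) = n*(-4*n**3 - 15*n**2 - 20*n - 12)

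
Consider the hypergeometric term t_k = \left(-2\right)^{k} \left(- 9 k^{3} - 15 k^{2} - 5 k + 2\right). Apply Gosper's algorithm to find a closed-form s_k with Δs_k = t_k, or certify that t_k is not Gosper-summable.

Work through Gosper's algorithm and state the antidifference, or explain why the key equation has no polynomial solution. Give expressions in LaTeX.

r(k) = 2*(-9*k**3 - 42*k**2 - 62*k - 27)/(9*k**3 + 15*k**2 + 5*k - 2) after simplifying.
Gosper form: A/B · C(k+1)/C(k) with A=-2, B=1, C=k**3 + 5*k**2/3 + 5*k/9 - 2/9.
Set up (-2)·f(k+1) − (1)·f(k) − (k**3 + 5*k**2/3 + 5*k/9 - 2/9) = 0.
From deg A=0, deg B=0, deg C=3: d=3.
Solving with deg f ≤ 3: f(k) = -k*(3*k**2 - k - 3)/9.
Get s_k = R·t_k = (-2)**k*k*(3*k**2 - k - 3) with R(k) = B(k−1)f(k)/C(k) = -k*(3*k**2 - k - 3)/(9*k**3 + 15*k**2 + 5*k - 2).
Δs = (-2)**k*(-9*k**3 - 15*k**2 - 5*k + 2), as required.

s_k = \left(-2\right)^{k} k \left(3 k^{2} - k - 3\right)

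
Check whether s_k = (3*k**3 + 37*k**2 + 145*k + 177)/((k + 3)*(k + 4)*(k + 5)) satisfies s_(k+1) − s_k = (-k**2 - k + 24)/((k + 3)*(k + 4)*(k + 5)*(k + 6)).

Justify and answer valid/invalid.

s_(k+1) = (145*k + 3*(k + 1)**3 + 37*(k + 1)**2 + 322)/((k + 4)*(k + 5)*(k + 6))
s_(k+1) − s_k = (-k**2 - k + 24)/(k**4 + 18*k**3 + 119*k**2 + 342*k + 360)
(s_(k+1) − s_k) − t_k = 0

valid; difference matches t_k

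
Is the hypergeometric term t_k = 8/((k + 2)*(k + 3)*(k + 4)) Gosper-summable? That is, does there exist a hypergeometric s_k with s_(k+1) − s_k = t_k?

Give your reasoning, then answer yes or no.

Yes. s_k = 2*k*(k + 5)/(3*(k + 2)*(k + 3)).

Ratio r(k) = (k + 2)/(k + 5).
Normal form (A,B,C) = (k + 2, k + 5, 1).
f must satisfy (k + 2)·f(k+1) − (k + 4)·f(k) = 1.
Bound: deg f ≤ 2.
Solving with deg f ≤ 2: f(k) = k*(k + 5)/12.
So s_k = (B(k−1)f/C)·t_k = (k*(k + 4)*(k + 5)/12)·t_k = 2*k*(k + 5)/(3*(k + 2)*(k + 3)).
Check: Δs_k = 8/(k**3 + 9*k**2 + 26*k + 24). ✓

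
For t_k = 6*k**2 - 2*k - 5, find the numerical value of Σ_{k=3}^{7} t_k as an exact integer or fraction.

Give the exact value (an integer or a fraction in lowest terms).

Σ = 735

The ratio is (6*k**2 + 10*k - 1)/(6*k**2 - 2*k - 5).
Normal form (A,B,C) = (1, 1, k**2 - k/3 - 5/6).
Set up (1)·f(k+1) − (1)·f(k) − (k**2 - k/3 - 5/6) = 0.
deg f ≤ 3 (via 0,0,2).
A polynomial solution: f(k) = k*(2*k**2 - 4*k - 3)/6.
Certificate R = B(k−1)f/C = k*(2*k**2 - 4*k - 3)/(6*k**2 - 2*k - 5) gives s_k = k*(2*k**2 - 4*k - 3).
Verify: 6*k**2 - 2*k - 5 matches t_k.
Sum = s_(8) − s_(3); s_(8) = 744, s_(3) = 9 ⇒ 735.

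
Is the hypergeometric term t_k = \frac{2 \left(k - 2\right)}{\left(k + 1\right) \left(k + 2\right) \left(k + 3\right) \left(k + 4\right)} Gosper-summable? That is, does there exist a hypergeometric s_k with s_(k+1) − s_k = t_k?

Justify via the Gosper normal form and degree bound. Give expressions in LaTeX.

t_(k+1)/t_k = (k - 1)*(k + 1)/((k - 2)*(k + 5)).
Normal form (A,B,C) = (k + 1, k + 5, k - 2).
Key eq: (k + 1)·f(k+1) = (k + 4)·f(k) + (k - 2).
d = 3 from the (1,1,1) case.
Solving with deg f ≤ 3: f(k) = -k*(k**2 + 6*k + 17)/12.
Get s_k = R·t_k = k*(-k**2 - 6*k - 17)/(6*(k + 1)*(k + 2)*(k + 3)) with R(k) = B(k−1)f(k)/C(k) = -k*(k + 4)*(k**2 + 6*k + 17)/(12*(k - 2)).
Check: Δs_k = 2*(k - 2)/(k**4 + 10*k**3 + 35*k**2 + 50*k + 24). ✓

Yes. s_k = \frac{k \left(- k^{2} - 6 k - 17\right)}{6 \left(k + 1\right) \left(k + 2\right) \left(k + 3\right)}.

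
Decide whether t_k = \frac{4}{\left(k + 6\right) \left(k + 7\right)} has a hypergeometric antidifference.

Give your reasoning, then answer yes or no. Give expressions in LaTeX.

t_(k+1)/t_k = (k + 6)/(k + 8).
So A=k + 6 and B=k + 8, with C=1.
f must satisfy (k + 6)·f(k+1) − (k + 7)·f(k) = 1.
deg f ≤ 1 (via 1,1,0).
Solving with deg f ≤ 1: f(k) = k/6.
R(k) = B(k−1)·f(k)/C(k) = k*(k + 7)/6; s_k = R·t_k = 2*k/(3*(k + 6)).
s_(k+1) − s_k = 4/(k**2 + 13*k + 42) = t_k.

Yes. s_k = \frac{2 k}{3 \left(k + 6\right)}.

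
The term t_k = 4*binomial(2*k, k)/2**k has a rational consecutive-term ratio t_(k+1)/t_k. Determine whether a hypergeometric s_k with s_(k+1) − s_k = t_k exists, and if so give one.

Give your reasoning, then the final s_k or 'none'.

Step 1: r(k) = (2*k + 1)/(k + 1).
Normal form (A,B,C) = (2*k + 1, k + 1, 1).
f must satisfy (2*k + 1)·f(k+1) − (k)·f(k) = 1.
d = -1 from the (1,1,0) case.
Bound -1 < 0, so the key equation has no polynomial solution.

none — t_k is not Gosper-summable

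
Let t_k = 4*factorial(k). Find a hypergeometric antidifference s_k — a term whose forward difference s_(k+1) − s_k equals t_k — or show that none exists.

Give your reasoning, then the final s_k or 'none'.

not Gosper-summable; s_k does not exist

Ratio r(k) = k + 1.
Normal form (A,B,C) = (k + 1, 1, 1).
Key eq: (k + 1)·f(k+1) = (1)·f(k) + (1).
Degrees (1,0,0) ⇒ d ≤ -1.
deg f ≤ -1 is impossible — no certificate.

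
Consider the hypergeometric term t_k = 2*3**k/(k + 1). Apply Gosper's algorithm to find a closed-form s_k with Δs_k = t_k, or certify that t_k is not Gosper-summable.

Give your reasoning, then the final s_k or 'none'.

none — t_k is not Gosper-summable

Compute t_(k+1)/t_k: get 3*(k + 1)/(k + 2).
Normal form (A,B,C) = (3*k + 3, k + 2, 1).
Key eq: (3*k + 3)·f(k+1) = (k + 1)·f(k) + (1).
Bound: deg f ≤ -1.
Bound -1 < 0, so the key equation has no polynomial solution.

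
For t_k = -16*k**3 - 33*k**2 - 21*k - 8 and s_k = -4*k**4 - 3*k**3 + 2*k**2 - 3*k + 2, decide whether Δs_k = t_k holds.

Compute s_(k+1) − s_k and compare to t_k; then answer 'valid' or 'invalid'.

s_(k+1) = -4*k**4 - 19*k**3 - 31*k**2 - 24*k - 6
s_(k+1) − s_k = -16*k**3 - 33*k**2 - 21*k - 8
(s_(k+1) − s_k) − t_k = 0

Valid: the claim telescopes to t_k.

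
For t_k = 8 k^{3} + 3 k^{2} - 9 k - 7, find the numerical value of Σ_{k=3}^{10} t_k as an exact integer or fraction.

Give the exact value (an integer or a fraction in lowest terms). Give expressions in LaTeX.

Σ = 24744

Step 1: r(k) = (8*k**3 + 27*k**2 + 21*k - 5)/(8*k**3 + 3*k**2 - 9*k - 7).
Gosper form: A/B · C(k+1)/C(k) with A=1, B=1, C=k**3 + 3*k**2/8 - 9*k/8 - 7/8.
Set up (1)·f(k+1) − (1)·f(k) − (k**3 + 3*k**2/8 - 9*k/8 - 7/8) = 0.
deg f ≤ 4 (via 0,0,3).
A polynomial solution: f(k) = k*(2*k**3 - 3*k**2 - 4*k - 2)/8.
Get s_k = R·t_k = k*(2*k**3 - 3*k**2 - 4*k - 2) with R(k) = B(k−1)f(k)/C(k) = k*(2*k**3 - 3*k**2 - 4*k - 2)/(8*k**3 + 3*k**2 - 9*k - 7).
Check: Δs_k = 8*k**3 + 3*k**2 - 9*k - 7. ✓
Σ_(k=3)^(10) t_k = s_(11) − s_(3) = 24783 − (39) = 24744.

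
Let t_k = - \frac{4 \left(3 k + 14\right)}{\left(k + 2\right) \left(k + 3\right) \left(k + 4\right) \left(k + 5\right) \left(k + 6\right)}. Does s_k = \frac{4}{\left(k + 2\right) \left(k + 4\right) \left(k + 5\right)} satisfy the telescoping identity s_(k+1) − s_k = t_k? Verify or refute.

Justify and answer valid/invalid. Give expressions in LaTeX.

Invalid: residual \frac{16}{k^{5} + 20 k^{4} + 155 k^{3} + 580 k^{2} + 1044 k + 720} ≠ 0.

s_(k+1) = 4/((k + 3)*(k + 5)*(k + 6))
s_(k+1) − s_k = 4*(-3*k - 10)/(k**5 + 20*k**4 + 155*k**3 + 580*k**2 + 1044*k + 720)
(s_(k+1) − s_k) − t_k = 16/(k**5 + 20*k**4 + 155*k**3 + 580*k**2 + 1044*k + 720)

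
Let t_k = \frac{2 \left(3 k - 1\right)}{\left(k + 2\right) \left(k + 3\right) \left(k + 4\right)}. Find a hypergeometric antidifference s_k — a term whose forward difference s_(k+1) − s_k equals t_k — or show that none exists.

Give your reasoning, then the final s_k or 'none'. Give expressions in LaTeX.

r(k) = (k + 2)*(3*k + 2)/((k + 5)*(3*k - 1)) after simplifying.
Gosper form: A/B · C(k+1)/C(k) with A=k + 2, B=k + 5, C=k - 1/3.
Key eq: (k + 2)·f(k+1) = (k + 4)·f(k) + (k - 1/3).
deg f ≤ 2 (via 1,1,1).
Match coefficients ⇒ f(k) = k*(5*k - 11)/36.
R(k) = B(k−1)·f(k)/C(k) = k*(k + 4)*(5*k - 11)/(12*(3*k - 1)); s_k = R·t_k = k*(5*k - 11)/(6*(k + 2)*(k + 3)).
Check: Δs_k = 2*(3*k - 1)/(k**3 + 9*k**2 + 26*k + 24). ✓

s_k = \frac{k \left(5 k - 11\right)}{6 \left(k + 2\right) \left(k + 3\right)}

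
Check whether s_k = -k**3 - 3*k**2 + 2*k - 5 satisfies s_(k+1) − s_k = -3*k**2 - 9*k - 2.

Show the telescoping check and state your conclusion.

valid (s_(k+1) − s_k reduces to t_k)

s_(k+1) = -k**3 - 6*k**2 - 7*k - 7
s_(k+1) − s_k = -3*k**2 - 9*k - 2
(s_(k+1) − s_k) − t_k = 0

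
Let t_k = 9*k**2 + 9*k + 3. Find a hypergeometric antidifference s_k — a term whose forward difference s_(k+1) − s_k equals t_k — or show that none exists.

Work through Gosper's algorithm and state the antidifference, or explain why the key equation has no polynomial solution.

s_k = 3*k**3

r(k) = (3*k**2 + 9*k + 7)/(3*k**2 + 3*k + 1) after simplifying.
Take A(k)=1, B(k)=1, C(k)=k**2 + k + 1/3.
Set up (1)·f(k+1) − (1)·f(k) − (k**2 + k + 1/3) = 0.
deg f ≤ 3 (via 0,0,2).
Match coefficients ⇒ f(k) = k**3/3.
Then R = B(k−1)f/C = k**3/(3*k**2 + 3*k + 1), so s_k = R(k)·t_k = 3*k**3.
s_(k+1) − s_k = -3*k**3 + 3*(k + 1)**3 = t_k.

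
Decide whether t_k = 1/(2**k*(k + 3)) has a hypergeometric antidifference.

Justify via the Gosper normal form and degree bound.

r(k) = (k + 3)/(2*(k + 4)) after simplifying.
Factor: A=k/2 + 3/2; B=k + 4; C=1.
Key eq: (k/2 + 3/2)·f(k+1) = (k + 3)·f(k) + (1).
Bound: deg f ≤ -1.
Negative degree bound (-1): no f exists, t_k not Gosper-summable.

No. Not Gosper-summable.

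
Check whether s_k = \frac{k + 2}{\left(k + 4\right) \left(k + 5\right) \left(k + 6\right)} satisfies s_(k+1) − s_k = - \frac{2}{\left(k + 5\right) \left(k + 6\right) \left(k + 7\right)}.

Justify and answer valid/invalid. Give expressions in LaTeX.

s_(k+1) = (k + 3)/((k + 5)*(k + 6)*(k + 7))
s_(k+1) − s_k = 2*(-k - 1)/(k**4 + 22*k**3 + 179*k**2 + 638*k + 840)
(s_(k+1) − s_k) − t_k = 6/(k**4 + 22*k**3 + 179*k**2 + 638*k + 840)

Invalid: residual \frac{6}{k^{4} + 22 k^{3} + 179 k^{2} + 638 k + 840} ≠ 0.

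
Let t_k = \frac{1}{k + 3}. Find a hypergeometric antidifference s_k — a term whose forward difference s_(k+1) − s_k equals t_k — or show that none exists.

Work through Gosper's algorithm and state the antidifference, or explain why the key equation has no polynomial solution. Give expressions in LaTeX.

not Gosper-summable; s_k does not exist

Step 1: r(k) = (k + 3)/(k + 4).
A = k + 3, B = k + 4, C = 1.
f must satisfy (k + 3)·f(k+1) − (k + 3)·f(k) = 1.
d = 0 from the (1,1,0) case.
Write f(k) = c0. Then LHS − RHS = -1, requiring -1 = 0: contradictory. No certificate.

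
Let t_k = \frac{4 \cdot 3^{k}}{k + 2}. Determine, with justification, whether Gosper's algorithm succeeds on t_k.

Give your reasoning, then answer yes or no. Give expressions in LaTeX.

Step 1: r(k) = 3*(k + 2)/(k + 3).
Factor: A=3*k + 6; B=k + 3; C=1.
Solve (3*k + 6)·f(k+1) − (k + 2)·f(k) = 1.
deg f ≤ -1 (via 1,1,0).
Negative degree bound (-1): no f exists, t_k not Gosper-summable.

No. Not Gosper-summable.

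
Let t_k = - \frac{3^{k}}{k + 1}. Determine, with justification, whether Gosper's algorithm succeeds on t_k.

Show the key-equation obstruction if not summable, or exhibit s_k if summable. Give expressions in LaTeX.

Compute t_(k+1)/t_k: get 3*(k + 1)/(k + 2).
Take A(k)=3*k + 3, B(k)=k + 2, C(k)=1.
f must satisfy (3*k + 3)·f(k+1) − (k + 1)·f(k) = 1.
Bound: deg f ≤ -1.
Bound -1 < 0, so the key equation has no polynomial solution.

No. Not Gosper-summable.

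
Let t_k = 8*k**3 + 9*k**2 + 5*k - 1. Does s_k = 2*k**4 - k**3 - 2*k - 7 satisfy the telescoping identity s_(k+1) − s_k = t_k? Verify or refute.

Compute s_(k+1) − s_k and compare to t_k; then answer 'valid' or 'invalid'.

Valid: the claim telescopes to t_k.

s_(k+1) = -2*k + 2*(k + 1)**4 - (k + 1)**3 - 9
s_(k+1) − s_k = 8*k**3 + 9*k**2 + 5*k - 1
(s_(k+1) − s_k) − t_k = 0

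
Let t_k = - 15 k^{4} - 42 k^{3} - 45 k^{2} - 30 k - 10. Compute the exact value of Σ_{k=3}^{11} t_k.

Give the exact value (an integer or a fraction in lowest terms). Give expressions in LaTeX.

Σ = -806454

r(k) = (15*k**4 + 102*k**3 + 261*k**2 + 306*k + 142)/(15*k**4 + 42*k**3 + 45*k**2 + 30*k + 10) after simplifying.
Normal form (A,B,C) = (1, 1, k**4 + 14*k**3/5 + 3*k**2 + 2*k + 2/3).
Key eq: (1)·f(k+1) = (1)·f(k) + (k**4 + 14*k**3/5 + 3*k**2 + 2*k + 2/3).
deg f ≤ 5 (via 0,0,4).
Solving with deg f ≤ 5: f(k) = k*(3*k**4 + 3*k**3 - k**2 + 3*k + 2)/15.
R(k) = B(k−1)·f(k)/C(k) = k*(3*k**4 + 3*k**3 - k**2 + 3*k + 2)/(15*k**4 + 42*k**3 + 45*k**2 + 30*k + 10); s_k = R·t_k = k*(-3*k**4 - 3*k**3 + k**2 - 3*k - 2).
s_(k+1) − s_k = -15*k**4 - 42*k**3 - 45*k**2 - 30*k - 10 = t_k.
Sum = s_(12) − s_(3); s_(12) = -807432, s_(3) = -978 ⇒ -806454.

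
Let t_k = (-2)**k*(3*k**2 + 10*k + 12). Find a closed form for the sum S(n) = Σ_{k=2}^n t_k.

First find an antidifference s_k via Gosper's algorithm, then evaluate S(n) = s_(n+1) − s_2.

r(k) = 2*(-3*k**2 - 16*k - 25)/(3*k**2 + 10*k + 12) after simplifying.
Normal form (A,B,C) = (-2, 1, k**2 + 10*k/3 + 4).
Set up (-2)·f(k+1) − (1)·f(k) − (k**2 + 10*k/3 + 4) = 0.
d = 2 from the (0,0,2) case.
Solve for f: f(k) = -(k**2 + 2*k + 2)/3 (degree 2 ≤ 2).
Then R = B(k−1)f/C = -(k**2 + 2*k + 2)/(3*k**2 + 10*k + 12), so s_k = R(k)·t_k = (-2)**k*(-k**2 - 2*k - 2).
Check: Δs_k = (-2)**k*(3*k**2 + 10*k + 12). ✓
Σ_(k=2)^n t_k = s_(n+1) − s_(2) = (2*(-2)**n*(n**2 + 4*n + 5)) − (-40), i.e. 2*(-2)**n*n**2 + 8*(-2)**n*n + 10*(-2)**n + 40.

S(n) = 2*(-2)**n*n**2 + 8*(-2)**n*n + 10*(-2)**n + 40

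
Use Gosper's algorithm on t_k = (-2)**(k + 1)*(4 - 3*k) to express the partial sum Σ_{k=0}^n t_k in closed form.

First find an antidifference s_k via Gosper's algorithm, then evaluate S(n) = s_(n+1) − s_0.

S(n) = 4*(-2)**n*n - 4*(-2)**n - 4

r(k) = 2*(1 - 3*k)/(3*k - 4) after simplifying.
So A=-2 and B=1, with C=k - 4/3.
Set up (-2)·f(k+1) − (1)·f(k) − (k - 4/3) = 0.
From deg A=0, deg B=0, deg C=1: d=1.
A polynomial solution: f(k) = -(k - 2)/3.
R(k) = B(k−1)·f(k)/C(k) = -(k - 2)/(3*k - 4); s_k = R·t_k = (-2)**(k + 1)*(k - 2).
Check: Δs_k = (-2)**(k + 1)*(4 - 3*k). ✓
s_(n+1) = (-2)**(n + 2)*(n - 1) and s_(0) = 4, so S(n) = 4*(-2)**n*n - 4*(-2)**n - 4.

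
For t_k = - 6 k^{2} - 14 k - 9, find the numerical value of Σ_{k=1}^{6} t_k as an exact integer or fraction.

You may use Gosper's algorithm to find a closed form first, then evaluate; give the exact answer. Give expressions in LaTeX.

Σ = -894

The ratio is (6*k**2 + 26*k + 29)/(6*k**2 + 14*k + 9).
Gosper form: A/B · C(k+1)/C(k) with A=1, B=1, C=k**2 + 7*k/3 + 3/2.
Key eq: (1)·f(k+1) = (1)·f(k) + (k**2 + 7*k/3 + 3/2).
Degrees (0,0,2) ⇒ d ≤ 3.
Solving with deg f ≤ 3: f(k) = k*(2*k**2 + 4*k + 3)/6.
Get s_k = R·t_k = k*(-2*k**2 - 4*k - 3) with R(k) = B(k−1)f(k)/C(k) = k*(2*k**2 + 4*k + 3)/(6*k**2 + 14*k + 9).
Check: Δs_k = -6*k**2 - 14*k - 9. ✓
Telescoping: Σ = s_(7) − s_(1) = -903 − (-9) = -894.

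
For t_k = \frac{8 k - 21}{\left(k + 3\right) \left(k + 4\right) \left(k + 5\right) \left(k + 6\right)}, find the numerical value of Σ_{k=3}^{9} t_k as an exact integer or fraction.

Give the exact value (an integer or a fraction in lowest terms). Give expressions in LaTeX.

Σ = 289/21840

Compute t_(k+1)/t_k: get (k + 3)*(8*k - 13)/((k + 7)*(8*k - 21)).
Gosper form: A/B · C(k+1)/C(k) with A=k + 3, B=k + 7, C=k - 21/8.
Solve (k + 3)·f(k+1) − (k + 6)·f(k) = k - 21/8.
deg f ≤ 3 (via 1,1,1).
Solve for f: f(k) = -k*(k**2 + 12*k + 127)/160 (degree 3 ≤ 3).
Get s_k = R·t_k = k*(-k**2 - 12*k - 127)/(20*(k + 3)*(k + 4)*(k + 5)) with R(k) = B(k−1)f(k)/C(k) = -k*(k + 6)*(k**2 + 12*k + 127)/(20*(8*k - 21)).
Verify: (8*k - 21)/(k**4 + 18*k**3 + 119*k**2 + 342*k + 360) matches t_k.
Telescoping: Σ = s_(10) − s_(3) = -347/5460 − (-43/560) = 289/21840.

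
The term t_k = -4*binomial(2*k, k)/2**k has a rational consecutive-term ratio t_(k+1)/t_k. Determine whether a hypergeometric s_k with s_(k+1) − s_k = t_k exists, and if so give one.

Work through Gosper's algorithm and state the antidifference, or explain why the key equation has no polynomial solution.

t_(k+1)/t_k = (2*k + 1)/(k + 1).
Take A(k)=2*k + 1, B(k)=k + 1, C(k)=1.
Set up (2*k + 1)·f(k+1) − (k)·f(k) − (1) = 0.
Degrees (1,1,0) ⇒ d ≤ -1.
Negative degree bound (-1): no f exists, t_k not Gosper-summable.

not Gosper-summable; s_k does not exist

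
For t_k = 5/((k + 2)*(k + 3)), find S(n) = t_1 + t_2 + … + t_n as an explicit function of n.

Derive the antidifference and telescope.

S(n) = 5*n/(3*(n + 3))

t_(k+1)/t_k = (k + 2)/(k + 4).
Normal form (A,B,C) = (k + 2, k + 4, 1).
Solve (k + 2)·f(k+1) − (k + 3)·f(k) = 1.
Bound: deg f ≤ 1.
Solve for f: f(k) = k/2 (degree 1 ≤ 1).
So s_k = (B(k−1)f/C)·t_k = (k*(k + 3)/2)·t_k = 5*k/(2*(k + 2)).
Δs = 5/(k**2 + 5*k + 6), as required.
Telescope: S(n) = s_(n+1) − s_(1) = 5*(n + 1)/(2*(n + 3)) − (5/6) = 5*n/(3*(n + 3)).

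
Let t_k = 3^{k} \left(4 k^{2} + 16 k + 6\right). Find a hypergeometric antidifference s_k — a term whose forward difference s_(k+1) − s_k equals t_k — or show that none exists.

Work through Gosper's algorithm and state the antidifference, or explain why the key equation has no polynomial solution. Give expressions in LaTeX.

s_k = 3^{k} \left(2 k^{2} + 2 k - 3\right)

Compute t_(k+1)/t_k: get 3*(2*k**2 + 12*k + 13)/(2*k**2 + 8*k + 3).
So A=3 and B=1, with C=k**2 + 4*k + 3/2.
Solve (3)·f(k+1) − (1)·f(k) = k**2 + 4*k + 3/2.
Degrees (0,0,2) ⇒ d ≤ 2.
Match coefficients ⇒ f(k) = (2*k**2 + 2*k - 3)/4.
R(k) = B(k−1)·f(k)/C(k) = (2*k**2 + 2*k - 3)/(2*(2*k**2 + 8*k + 3)); s_k = R·t_k = 3**k*(2*k**2 + 2*k - 3).
Δs = 3**k*(4*k**2 + 16*k + 6), as required.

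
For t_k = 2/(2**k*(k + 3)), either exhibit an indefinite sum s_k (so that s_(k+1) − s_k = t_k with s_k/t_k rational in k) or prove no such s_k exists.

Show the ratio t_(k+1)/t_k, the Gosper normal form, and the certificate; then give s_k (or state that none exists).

none — t_k is not Gosper-summable

The ratio is (k + 3)/(2*(k + 4)).
Take A(k)=k/2 + 3/2, B(k)=k + 4, C(k)=1.
Need (k/2 + 3/2)·f(k+1) − (k + 3)·f(k) = 1.
d = -1 from the (1,1,0) case.
deg f ≤ -1 is impossible — no certificate.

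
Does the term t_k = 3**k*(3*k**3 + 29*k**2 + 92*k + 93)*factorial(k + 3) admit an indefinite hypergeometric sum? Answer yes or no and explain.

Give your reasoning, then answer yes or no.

Yes. s_k = 3**k*(k + 1)*(k + 3)*factorial(k + 3).

Ratio r(k) = 3*(3*k**4 + 50*k**3 + 311*k**2 + 853*k + 868)/(3*k**3 + 29*k**2 + 92*k + 93).
A = 3*k + 12, B = 1, C = k**3 + 29*k**2/3 + 92*k/3 + 31.
f must satisfy (3*k + 12)·f(k+1) − (1)·f(k) = k**3 + 29*k**2/3 + 92*k/3 + 31.
Degrees (1,0,3) ⇒ d ≤ 2.
Coefficient equations give f(k) = (k + 1)*(k + 3)/3.
Certificate R = B(k−1)f/C = (k + 1)*(k + 3)/(3*k**3 + 29*k**2 + 92*k + 93) gives s_k = 3**k*(k + 1)*(k + 3)*factorial(k + 3).
Check: Δs_k = 3**k*(3*k**3 + 29*k**2 + 92*k + 93)*factorial(k + 3). ✓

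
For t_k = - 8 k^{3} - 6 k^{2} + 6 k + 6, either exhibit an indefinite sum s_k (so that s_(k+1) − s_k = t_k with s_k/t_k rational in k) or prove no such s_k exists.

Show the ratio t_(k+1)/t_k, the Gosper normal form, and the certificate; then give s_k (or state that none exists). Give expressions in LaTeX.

Compute t_(k+1)/t_k: get (4*k**3 + 15*k**2 + 15*k + 1)/(4*k**3 + 3*k**2 - 3*k - 3).
Gosper form: A/B · C(k+1)/C(k) with A=1, B=1, C=k**3 + 3*k**2/4 - 3*k/4 - 3/4.
Solve (1)·f(k+1) − (1)·f(k) = k**3 + 3*k**2/4 - 3*k/4 - 3/4.
Bound: deg f ≤ 4.
Match coefficients ⇒ f(k) = k*(k**3 - k**2 - 2*k - 1)/4.
So s_k = (B(k−1)f/C)·t_k = (k*(k**3 - k**2 - 2*k - 1)/(4*k**3 + 3*k**2 - 3*k - 3))·t_k = 2*k*(-k**3 + k**2 + 2*k + 1).
s_(k+1) − s_k = -8*k**3 - 6*k**2 + 6*k + 6 = t_k.

s_k = 2 k \left(- k^{3} + k^{2} + 2 k + 1\right)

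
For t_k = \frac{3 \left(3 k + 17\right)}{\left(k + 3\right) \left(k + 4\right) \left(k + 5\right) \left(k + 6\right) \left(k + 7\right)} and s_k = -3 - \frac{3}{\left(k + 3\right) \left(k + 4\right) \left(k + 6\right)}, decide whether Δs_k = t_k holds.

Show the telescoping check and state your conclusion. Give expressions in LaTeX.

s_(k+1) = -3 - 3/((k + 4)*(k + 5)*(k + 7))
s_(k+1) − s_k = 3*(3*k + 17)/(k**5 + 25*k**4 + 245*k**3 + 1175*k**2 + 2754*k + 2520)
(s_(k+1) − s_k) − t_k = 0

Valid — Δs_k = t_k.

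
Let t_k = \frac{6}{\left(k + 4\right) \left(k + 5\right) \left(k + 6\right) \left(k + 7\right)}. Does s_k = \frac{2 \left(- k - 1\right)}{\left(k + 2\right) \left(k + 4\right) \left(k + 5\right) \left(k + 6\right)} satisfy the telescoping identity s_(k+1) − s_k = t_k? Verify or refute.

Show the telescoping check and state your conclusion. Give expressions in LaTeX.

s_(k+1) = 2*(-k - 2)/((k + 3)*(k + 5)*(k + 6)*(k + 7))
s_(k+1) − s_k = 2*(3*k**2 + 11*k + 5)/(k**6 + 27*k**5 + 295*k**4 + 1665*k**3 + 5104*k**2 + 8028*k + 5040)
(s_(k+1) − s_k) − t_k = 2*(-4*k - 13)/(k**6 + 27*k**5 + 295*k**4 + 1665*k**3 + 5104*k**2 + 8028*k + 5040)

Invalid: residual \frac{2 \left(- 4 k - 13\right)}{k^{6} + 27 k^{5} + 295 k^{4} + 1665 k^{3} + 5104 k^{2} + 8028 k + 5040} ≠ 0.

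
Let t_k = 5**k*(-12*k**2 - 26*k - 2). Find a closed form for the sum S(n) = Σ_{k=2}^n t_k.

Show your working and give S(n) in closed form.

Step 1: r(k) = 5*(6*k**2 + 25*k + 20)/(6*k**2 + 13*k + 1).
Gosper form: A/B · C(k+1)/C(k) with A=5, B=1, C=k**2 + 13*k/6 + 1/6.
f must satisfy (5)·f(k+1) − (1)·f(k) = k**2 + 13*k/6 + 1/6.
From deg A=0, deg B=0, deg C=2: d=2.
A polynomial solution: f(k) = (k - 1)*(3*k + 2)/12.
So s_k = (B(k−1)f/C)·t_k = ((k - 1)*(3*k + 2)/(2*(6*k**2 + 13*k + 1)))·t_k = 5**k*(-3*k**2 + k + 2).
Verify: 5**k*(-12*k**2 - 26*k - 2) matches t_k.
Telescope: S(n) = s_(n+1) − s_(2) = 5**(n + 1)*n*(-3*n - 5) − (-200) = -15*5**n*n**2 - 25*5**n*n + 200.

S(n) = -15*5**n*n**2 - 25*5**n*n + 200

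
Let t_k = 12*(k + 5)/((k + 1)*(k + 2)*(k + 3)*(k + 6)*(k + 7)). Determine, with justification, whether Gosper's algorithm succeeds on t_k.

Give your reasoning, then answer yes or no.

r(k) = (k + 1)*(k + 6)**2/((k + 4)*(k + 5)*(k + 8)) after simplifying.
So A=k + 1 and B=k + 8, with C=k**3 + 14*k**2 + 65*k + 100.
f must satisfy (k + 1)·f(k+1) − (k + 7)·f(k) = k**3 + 14*k**2 + 65*k + 100.
From deg A=1, deg B=1, deg C=3: d=6.
Solve for f: f(k) = k*(k + 3)*(k + 4)**2*(k + 5)**2/36 (degree 6 ≤ 6).
Then R = B(k−1)f/C = k*(k + 3)*(k + 4)*(k + 7)/36, so s_k = R(k)·t_k = k*(k**2 + 9*k + 20)/(3*(k**3 + 9*k**2 + 20*k + 12)).
Check: Δs_k = 12*(k + 5)/(k**5 + 19*k**4 + 131*k**3 + 401*k**2 + 540*k + 252). ✓

Yes. s_k = k*(k**2 + 9*k + 20)/(3*(k**3 + 9*k**2 + 20*k + 12)).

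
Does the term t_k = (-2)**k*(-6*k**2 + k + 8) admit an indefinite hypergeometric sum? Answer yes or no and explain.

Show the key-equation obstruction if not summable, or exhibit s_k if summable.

r(k) = 2*(-6*k**2 - 11*k + 3)/(6*k**2 - k - 8) after simplifying.
Gosper form: A/B · C(k+1)/C(k) with A=-2, B=1, C=k**2 - k/6 - 4/3.
Solve (-2)·f(k+1) − (1)·f(k) = k**2 - k/6 - 4/3.
From deg A=0, deg B=0, deg C=2: d=2.
Solving with deg f ≤ 2: f(k) = -(k - 2)*(2*k + 1)/6.
R(k) = B(k−1)·f(k)/C(k) = -(k - 2)*(2*k + 1)/(6*k**2 - k - 8); s_k = R·t_k = (-2)**k*(2*k**2 - 3*k - 2).
Δs = (-2)**k*(-6*k**2 + k + 8), as required.

Yes. s_k = (-2)**k*(2*k**2 - 3*k - 2).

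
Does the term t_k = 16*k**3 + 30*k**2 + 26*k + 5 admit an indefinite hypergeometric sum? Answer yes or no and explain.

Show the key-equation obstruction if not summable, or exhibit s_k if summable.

Yes. s_k = k*(4*k**3 + 2*k**2 + 2*k - 3).

Ratio r(k) = (16*k**3 + 78*k**2 + 134*k + 77)/(16*k**3 + 30*k**2 + 26*k + 5).
So A=1 and B=1, with C=k**3 + 15*k**2/8 + 13*k/8 + 5/16.
Set up (1)·f(k+1) − (1)·f(k) − (k**3 + 15*k**2/8 + 13*k/8 + 5/16) = 0.
Degrees (0,0,3) ⇒ d ≤ 4.
Match coefficients ⇒ f(k) = k*(4*k**3 + 2*k**2 + 2*k - 3)/16.
Then R = B(k−1)f/C = k*(4*k**3 + 2*k**2 + 2*k - 3)/(16*k**3 + 30*k**2 + 26*k + 5), so s_k = R(k)·t_k = k*(4*k**3 + 2*k**2 + 2*k - 3).
s_(k+1) − s_k = 16*k**3 + 30*k**2 + 26*k + 5 = t_k.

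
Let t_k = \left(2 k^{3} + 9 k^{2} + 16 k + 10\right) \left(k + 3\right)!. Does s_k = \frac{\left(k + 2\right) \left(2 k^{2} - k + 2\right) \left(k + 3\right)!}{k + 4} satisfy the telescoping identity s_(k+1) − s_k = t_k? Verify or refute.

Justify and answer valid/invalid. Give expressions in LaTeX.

s_(k+1) = (k + 3)*(2*k**2 + 3*k + 3)*factorial(k + 4)/(k + 5)
s_(k+1) − s_k = (2*k**5 + 23*k**4 + 103*k**3 + 234*k**2 + 260*k + 124)*factorial(k + 3)/((k + 4)*(k + 5))
(s_(k+1) − s_k) − t_k = -2*(2*k**4 + 17*k**3 + 50*k**2 + 75*k + 38)*factorial(k + 3)/((k + 4)*(k + 5))

Invalid: residual - \frac{2 \left(2 k^{4} + 17 k^{3} + 50 k^{2} + 75 k + 38\right) \left(k + 3\right)!}{\left(k + 4\right) \left(k + 5\right)} ≠ 0.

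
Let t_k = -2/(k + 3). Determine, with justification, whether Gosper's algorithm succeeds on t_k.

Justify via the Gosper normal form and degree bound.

Compute t_(k+1)/t_k: get (k + 3)/(k + 4).
Take A(k)=k + 3, B(k)=k + 4, C(k)=1.
Solve (k + 3)·f(k+1) − (k + 3)·f(k) = 1.
Bound: deg f ≤ 0.
Generic f = c0 gives residual -1; -1 = 0 cannot hold, so t_k is not Gosper-summable.

No; the coefficient equations for f are inconsistent.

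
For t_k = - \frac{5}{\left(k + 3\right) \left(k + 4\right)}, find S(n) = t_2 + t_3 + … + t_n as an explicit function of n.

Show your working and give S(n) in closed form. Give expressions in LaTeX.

S(n) = \frac{1 - n}{n + 4}

The ratio is (k + 3)/(k + 5).
Normal form (A,B,C) = (k + 3, k + 5, 1).
f must satisfy (k + 3)·f(k+1) − (k + 4)·f(k) = 1.
d = 1 from the (1,1,0) case.
Match coefficients ⇒ f(k) = k/3.
Certificate R = B(k−1)f/C = k*(k + 4)/3 gives s_k = -5*k/(3*k + 9).
Check: Δs_k = -5/(k**2 + 7*k + 12). ✓
Evaluate: s_(n+1) = 5*(-n - 1)/(3*(n + 4)); subtract s_(2) = -2/3 ⇒ S(n) = (1 - n)/(n + 4).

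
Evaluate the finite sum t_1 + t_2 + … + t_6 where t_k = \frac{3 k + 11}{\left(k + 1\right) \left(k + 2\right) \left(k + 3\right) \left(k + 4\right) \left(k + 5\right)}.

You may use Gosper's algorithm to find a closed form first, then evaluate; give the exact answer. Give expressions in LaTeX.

Compute t_(k+1)/t_k: get (k + 1)*(3*k + 14)/((k + 6)*(3*k + 11)).
Take A(k)=k + 1, B(k)=k + 6, C(k)=k + 11/3.
Set up (k + 1)·f(k+1) − (k + 5)·f(k) − (k + 11/3) = 0.
Degrees (1,1,1) ⇒ d ≤ 4.
Match coefficients ⇒ f(k) = k*(k + 3)*(k**2 + 7*k + 14)/24.
Get s_k = R·t_k = k*(k**2 + 7*k + 14)/(8*(k**3 + 7*k**2 + 14*k + 8)) with R(k) = B(k−1)f(k)/C(k) = k*(k + 3)*(k + 5)*(k**2 + 7*k + 14)/(8*(3*k + 11)).
Check: Δs_k = (3*k + 11)/(k**5 + 15*k**4 + 85*k**3 + 225*k**2 + 274*k + 120). ✓
Σ_(k=1)^(6) t_k = s_(7) − s_(1) = 49/396 − (11/120) = 127/3960.

Σ = 127/3960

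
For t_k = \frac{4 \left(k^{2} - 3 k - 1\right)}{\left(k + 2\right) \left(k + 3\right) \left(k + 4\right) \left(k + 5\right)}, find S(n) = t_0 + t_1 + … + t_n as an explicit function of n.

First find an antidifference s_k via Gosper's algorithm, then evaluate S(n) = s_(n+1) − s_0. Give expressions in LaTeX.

Step 1: r(k) = (k + 2)*(3*k - (k + 1)**2 + 4)/((k + 6)*(-k**2 + 3*k + 1)).
Factor: A=k + 2; B=k + 6; C=k**2 - 3*k - 1.
Set up (k + 2)·f(k+1) − (k + 5)·f(k) − (k**2 - 3*k - 1) = 0.
d = 3 from the (1,1,2) case.
Solve for f: f(k) = k*(k**2 - 15*k + 2)/24 (degree 3 ≤ 3).
So s_k = (B(k−1)f/C)·t_k = (k*(k + 5)*(k**2 - 15*k + 2)/(24*(k**2 - 3*k - 1)))·t_k = k*(k**2 - 15*k + 2)/(6*(k + 2)*(k + 3)*(k + 4)).
Check: Δs_k = 4*(k**2 - 3*k - 1)/(k**4 + 14*k**3 + 71*k**2 + 154*k + 120). ✓
Σ_(k=0)^n t_k = s_(n+1) − s_(0) = ((n**3 - 12*n**2 - 25*n - 12)/(6*(n**3 + 12*n**2 + 47*n + 60))) − (0), i.e. (n**3 - 12*n**2 - 25*n - 12)/(6*(n**3 + 12*n**2 + 47*n + 60)).

S(n) = \frac{n^{3} - 12 n^{2} - 25 n - 12}{6 \left(n^{3} + 12 n^{2} + 47 n + 60\right)}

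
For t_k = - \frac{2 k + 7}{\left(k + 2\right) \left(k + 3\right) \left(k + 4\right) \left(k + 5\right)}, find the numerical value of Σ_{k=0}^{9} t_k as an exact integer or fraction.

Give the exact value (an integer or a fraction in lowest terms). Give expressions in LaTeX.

Ratio r(k) = (k + 2)*(2*k + 9)/((k + 6)*(2*k + 7)).
Take A(k)=k + 2, B(k)=k + 6, C(k)=k + 7/2.
Solve (k + 2)·f(k+1) − (k + 5)·f(k) = k + 7/2.
d = 3 from the (1,1,1) case.
A polynomial solution: f(k) = k*(k + 3)*(k + 6)/16.
R(k) = B(k−1)·f(k)/C(k) = k*(k + 3)*(k + 5)*(k + 6)/(8*(2*k + 7)); s_k = R·t_k = k*(-k - 6)/(8*(k**2 + 6*k + 8)).
Check: Δs_k = (-2*k - 7)/(k**4 + 14*k**3 + 71*k**2 + 154*k + 120). ✓
Telescoping: Σ = s_(10) − s_(0) = -5/42 − (0) = -5/42.

Σ = -5/42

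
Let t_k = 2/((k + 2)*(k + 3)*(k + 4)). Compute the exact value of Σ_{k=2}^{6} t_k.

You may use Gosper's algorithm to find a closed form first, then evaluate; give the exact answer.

Σ = 7/180

r(k) = (k + 2)/(k + 5) after simplifying.
A = k + 2, B = k + 5, C = 1.
Solve (k + 2)·f(k+1) − (k + 4)·f(k) = 1.
Bound: deg f ≤ 2.
Coefficient equations give f(k) = k*(k + 5)/12.
So s_k = (B(k−1)f/C)·t_k = (k*(k + 4)*(k + 5)/12)·t_k = k*(k + 5)/(6*(k + 2)*(k + 3)).
s_(k+1) − s_k = 2/(k**3 + 9*k**2 + 26*k + 24) = t_k.
Σ_(k=2)^(6) t_k = s_(7) − s_(2) = 7/45 − (7/60) = 7/180.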